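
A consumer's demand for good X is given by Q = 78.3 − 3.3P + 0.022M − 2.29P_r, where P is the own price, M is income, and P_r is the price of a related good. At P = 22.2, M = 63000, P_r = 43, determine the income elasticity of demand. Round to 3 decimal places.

First evaluate Q: 78.3 − 3.3(22.2) + 0.022(63000) − 2.29(43) = 78.3 − 73.26 + 1386 − 98.47 = 1292.57.
∂Q/∂M = +0.022, so E_I = 0.022·(63000/1292.57) ≈ 1.072.
E_I > 1: normal good (luxury).

1.072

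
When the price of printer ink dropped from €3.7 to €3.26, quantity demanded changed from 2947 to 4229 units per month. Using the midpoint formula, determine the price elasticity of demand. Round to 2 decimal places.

-2.83

%Δq = (4229 − 2947)/[(2947 + 4229)/2] = 1282/3588 ≈ 0.3573.
%Δp = (3.26 − 3.7)/[(3.7 + 3.26)/2] = -0.44/3.48 ≈ -0.1264.
Arc elasticity E = %Δq/%Δp ≈ 0.3573/-0.1264 ≈ -2.83.
|E| > 1: demand is elastic over this range.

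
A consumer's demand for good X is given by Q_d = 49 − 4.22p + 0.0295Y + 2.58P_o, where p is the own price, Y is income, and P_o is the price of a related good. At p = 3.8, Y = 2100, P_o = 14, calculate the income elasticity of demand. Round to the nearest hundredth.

0.47

Evaluating quantity at (p, Y, P_o) gives Q_d = 49 − 4.22(3.8) + 0.0295(2100) + 2.58(14) = 49 − 16.036 + 61.95 + 36.12 = 131.034.
∂Q_d/∂Y = +0.0295, so E_I = 0.0295·(2100/131.034) ≈ 0.47.
E_I ∈ (0,1): normal good (necessity).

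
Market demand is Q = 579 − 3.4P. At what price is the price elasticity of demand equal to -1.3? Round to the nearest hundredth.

Set −bP/(a − bP) = −1.3 ⇒ bP = 1.3(a − bP) ⇒ bP(1+1.3) = 1.3·a.
P = 1.3·579/(3.4·2.3) ≈ 96.25.

96.25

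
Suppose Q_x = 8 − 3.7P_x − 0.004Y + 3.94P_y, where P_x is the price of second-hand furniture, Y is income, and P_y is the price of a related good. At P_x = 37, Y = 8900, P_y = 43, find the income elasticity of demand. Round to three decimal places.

First evaluate Q_x: 8 − 3.7(37) − 0.004(8900) + 3.94(43) = 8 − 136.9 − 35.6 + 169.42 = 4.92.
∂Q_x/∂Y = −0.004, so E_I = -0.004·(8900/4.92) ≈ -7.236.
E_I < 0: inferior good.

-7.236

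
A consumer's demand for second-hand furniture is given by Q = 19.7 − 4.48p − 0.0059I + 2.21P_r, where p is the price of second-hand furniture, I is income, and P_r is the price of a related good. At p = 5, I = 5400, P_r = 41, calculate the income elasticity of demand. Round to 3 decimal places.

At the given point, Q = 19.7 − 4.48(5) − 0.0059(5400) + 2.21(41) = 19.7 − 22.4 − 31.86 + 90.61 = 56.05.
∂Q/∂I = −0.0059, so E_I = -0.0059·(5400/56.05) ≈ -0.568.
E_I < 0: inferior good.

-0.568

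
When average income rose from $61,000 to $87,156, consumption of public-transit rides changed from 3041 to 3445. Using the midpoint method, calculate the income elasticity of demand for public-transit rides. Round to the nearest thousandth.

%ΔQ = (3445 − 3041)/[(3041+3445)/2] = 404/3243 ≈ 0.1246.
%ΔY = (87,156 − 61,000)/[(61,000+87,156)/2] = 26156/74078 ≈ 0.3531.
E_I = %ΔQ/%ΔY ≈ 0.353.
E_I ∈ (0,1): normal good (necessity).

0.353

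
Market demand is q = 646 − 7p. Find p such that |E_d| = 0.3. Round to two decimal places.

21.30

Set −bp/(a − bp) = −0.3 ⇒ bp = 0.3(a − bp) ⇒ bp(1+0.3) = 0.3·a.
p = 0.3·646/(7·1.3) ≈ 21.30.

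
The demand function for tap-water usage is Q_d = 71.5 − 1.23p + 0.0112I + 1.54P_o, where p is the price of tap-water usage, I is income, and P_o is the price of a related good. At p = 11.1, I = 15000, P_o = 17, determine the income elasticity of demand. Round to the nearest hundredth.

0.67

Q_d = 71.5 − 1.23(11.1) + 0.0112(15000) + 1.54(17) = 71.5 − 13.653 + 168 + 26.18 = 252.027.
∂Q_d/∂I = +0.0112, so E_I = 0.0112·(15000/252.027) ≈ 0.67.
E_I ∈ (0,1): normal good (necessity).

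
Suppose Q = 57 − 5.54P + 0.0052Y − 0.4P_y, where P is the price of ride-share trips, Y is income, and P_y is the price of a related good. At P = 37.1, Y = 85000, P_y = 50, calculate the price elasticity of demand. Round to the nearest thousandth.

Substituting, Q = 57 − 5.54(37.1) + 0.0052(85000) − 0.4(50) = 57 − 205.534 + 442 − 20 = 273.466.
∂Q/∂P = −5.54, so E_p = (−5.54)·(37.1/273.466) ≈ -0.752.
|E_p| < 1: demand is inelastic.

-0.752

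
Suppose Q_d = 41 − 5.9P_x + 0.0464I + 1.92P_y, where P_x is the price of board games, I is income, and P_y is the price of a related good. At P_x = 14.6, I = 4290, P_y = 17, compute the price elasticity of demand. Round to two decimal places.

Q_d = 41 − 5.9(14.6) + 0.0464(4290) + 1.92(17) = 41 − 86.14 + 199.056 + 32.64 = 186.556.
∂Q_d/∂P_x = −5.9, so E_p = (−5.9)·(14.6/186.556) ≈ -0.46.
|E_p| < 1: demand is inelastic.

-0.46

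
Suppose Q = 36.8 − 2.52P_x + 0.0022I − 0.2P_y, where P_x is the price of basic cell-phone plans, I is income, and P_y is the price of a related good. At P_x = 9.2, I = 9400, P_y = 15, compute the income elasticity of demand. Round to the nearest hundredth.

0.66

Q = 36.8 − 2.52(9.2) + 0.0022(9400) − 0.2(15) = 36.8 − 23.184 + 20.68 − 3 = 31.296.
∂Q/∂I = +0.0022, so E_I = 0.0022·(9400/31.296) ≈ 0.66.
E_I ∈ (0,1): normal good (necessity).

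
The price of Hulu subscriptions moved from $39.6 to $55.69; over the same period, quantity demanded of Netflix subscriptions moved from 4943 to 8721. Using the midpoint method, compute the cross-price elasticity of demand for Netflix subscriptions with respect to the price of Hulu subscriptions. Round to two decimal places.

1.64

%ΔQ_x = (8721 − 4943)/[(4943+8721)/2] = 3778/6832 ≈ 0.5530.
%ΔP_y = (55.69 − 39.6)/[(39.6+55.69)/2] ≈ 0.3377.
E_xy = 0.5530/0.3377 ≈ 1.64.
E_xy > 0, so Netflix subscriptions and Hulu subscriptions are substitutes.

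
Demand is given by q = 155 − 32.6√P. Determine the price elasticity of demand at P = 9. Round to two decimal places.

-0.85

At P = 9, q = 57.2.
dq/dP = −32.6/(2√P) = −32.6/(2·3).
Point elasticity E = (dq/dP)·(P/q) = -5.4333 × 9/57.2 ≈ -0.85.
|E| < 1, so demand is inelastic at this price.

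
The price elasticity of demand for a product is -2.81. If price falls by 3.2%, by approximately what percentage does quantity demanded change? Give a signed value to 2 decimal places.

%ΔQ ≈ E × %ΔP = (-2.81) × (-3.2%) ≈ 8.99%.

8.99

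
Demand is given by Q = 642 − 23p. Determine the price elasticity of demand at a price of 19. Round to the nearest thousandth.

-2.132

At p = 19, Q = 205.
dQ/dp = −23.
Point elasticity E = (dQ/dp)·(p/Q) = -23 × 19/205 ≈ -2.132.
|E| > 1, so demand is elastic at this price.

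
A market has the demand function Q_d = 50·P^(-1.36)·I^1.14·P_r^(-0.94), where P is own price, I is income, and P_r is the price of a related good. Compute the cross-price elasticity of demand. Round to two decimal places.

For a Cobb–Douglas (constant-elasticity) form Q_d = A·P_r^α·…, the elasticity with respect to P_r equals the exponent α at every point.
Here the exponent on P_r is -0.94, so the cross-price elasticity of demand is -0.94.

-0.94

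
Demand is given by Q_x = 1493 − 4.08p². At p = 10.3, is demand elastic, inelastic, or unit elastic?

inelastic

At p = 10.3, Q_x = 1060.1528.
dQ_x/dp = −2·4.08·p = −84.048.
Point elasticity E = (dQ_x/dp)·(p/Q_x) = -84.048 × 10.3/1060.1528 ≈ -0.817.
|E| ≈ 0.817 < 1, so demand is inelastic.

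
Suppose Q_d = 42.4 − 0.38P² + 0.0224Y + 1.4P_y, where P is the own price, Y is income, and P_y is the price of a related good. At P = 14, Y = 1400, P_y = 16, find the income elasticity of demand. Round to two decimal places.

Evaluating quantity at (P, Y, P_y) gives Q_d = 42.4 − 0.38(14)² + 0.0224(1400) + 1.4(16) = 42.4 − 74.48 + 31.36 + 22.4 = 21.68.
∂Q_d/∂Y = +0.0224, so E_I = 0.0224·(1400/21.68) ≈ 1.45.
E_I > 1: normal good (luxury).

1.45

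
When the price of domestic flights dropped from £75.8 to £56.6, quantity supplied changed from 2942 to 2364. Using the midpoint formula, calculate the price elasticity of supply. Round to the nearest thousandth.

0.751

%Δq = (2364 − 2942)/[(2942 + 2364)/2] = -578/2653 ≈ -0.2179.
%Δp = (56.6 − 75.8)/[(75.8 + 56.6)/2] = -19.2/66.2 ≈ -0.2900.
Arc elasticity E = %Δq/%Δp ≈ -0.2179/-0.2900 ≈ 0.751.
|E| < 1: supply is inelastic over this range.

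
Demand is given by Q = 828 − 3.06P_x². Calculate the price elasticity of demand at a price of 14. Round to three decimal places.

At P_x = 14, Q = 228.24.
dQ/dP_x = −2·3.06·P_x = −85.68.
Point elasticity E = (dQ/dP_x)·(P_x/Q) = -85.68 × 14/228.24 ≈ -5.256.
|E| > 1, so demand is elastic at this price.

-5.256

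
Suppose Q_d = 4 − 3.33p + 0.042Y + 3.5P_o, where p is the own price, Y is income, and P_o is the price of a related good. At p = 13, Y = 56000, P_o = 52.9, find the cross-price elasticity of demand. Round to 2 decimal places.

Substituting, Q_d = 4 − 3.33(13) + 0.042(56000) + 3.5(52.9) = 4 − 43.29 + 2352 + 185.15 = 2497.86.
∂Q_d/∂P_o = +3.5, so E_xy = 3.5·(52.9/2497.86) ≈ 0.07.
E_xy > 0: the goods are substitutes.

0.07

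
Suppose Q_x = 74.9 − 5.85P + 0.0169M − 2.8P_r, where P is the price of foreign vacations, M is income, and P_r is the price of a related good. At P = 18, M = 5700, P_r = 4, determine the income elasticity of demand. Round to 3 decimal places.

Q_x = 74.9 − 5.85(18) + 0.0169(5700) − 2.8(4) = 74.9 − 105.3 + 96.33 − 11.2 = 54.73.
∂Q_x/∂M = +0.0169, so E_I = 0.0169·(5700/54.73) ≈ 1.760.
E_I > 1: normal good (luxury).

1.760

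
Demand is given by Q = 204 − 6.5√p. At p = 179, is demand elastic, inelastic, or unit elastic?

inelastic

At p = 179, Q = 117.0359.
dQ/dp = −6.5/(2√p) = −6.5/(2·13.3791).
Point elasticity E = (dQ/dp)·(p/Q) = -0.2429 × 179/117.0359 ≈ -0.372.
|E| ≈ 0.372 < 1, so demand is inelastic.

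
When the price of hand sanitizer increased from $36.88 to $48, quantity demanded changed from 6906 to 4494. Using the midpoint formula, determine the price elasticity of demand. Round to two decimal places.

%Δq = (4494 − 6906)/[(6906 + 4494)/2] = -2412/5700 ≈ -0.4232.
%Δp = (48 − 36.88)/[(36.88 + 48)/2] = 11.12/42.44 ≈ 0.2620.
Arc elasticity E = %Δq/%Δp ≈ -0.4232/0.2620 ≈ -1.62.
|E| > 1: demand is elastic over this range.

-1.62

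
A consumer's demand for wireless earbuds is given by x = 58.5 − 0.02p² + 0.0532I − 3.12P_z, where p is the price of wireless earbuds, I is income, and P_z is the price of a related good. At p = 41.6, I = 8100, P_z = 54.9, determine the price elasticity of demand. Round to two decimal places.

-0.24

At the given point, x = 58.5 − 0.02(41.6)² + 0.0532(8100) − 3.12(54.9) = 58.5 − 34.6112 + 430.92 − 171.288 = 283.5208.
∂x/∂p = −2·0.02·p = -1.664, so E_p = -1.664·(41.6/283.5208) ≈ -0.24.
|E_p| < 1: demand is inelastic.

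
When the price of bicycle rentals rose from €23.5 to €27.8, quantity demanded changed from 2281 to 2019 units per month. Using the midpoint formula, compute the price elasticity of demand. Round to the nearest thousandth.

%Δq = (2019 − 2281)/[(2281 + 2019)/2] = -262/2150 ≈ -0.1219.
%ΔP = (27.8 − 23.5)/[(23.5 + 27.8)/2] = 4.3/25.65 ≈ 0.1676.
Arc elasticity E = %Δq/%ΔP ≈ -0.1219/0.1676 ≈ -0.727.
|E| < 1: demand is inelastic over this range.

-0.727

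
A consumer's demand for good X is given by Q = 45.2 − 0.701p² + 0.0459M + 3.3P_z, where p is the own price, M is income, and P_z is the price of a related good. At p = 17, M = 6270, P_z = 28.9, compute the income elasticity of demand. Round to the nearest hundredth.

At the given point, Q = 45.2 − 0.701(17)² + 0.0459(6270) + 3.3(28.9) = 45.2 − 202.589 + 287.793 + 95.37 = 225.774.
∂Q/∂M = +0.0459, so E_I = 0.0459·(6270/225.774) ≈ 1.27.
E_I > 1: normal good (luxury).

1.27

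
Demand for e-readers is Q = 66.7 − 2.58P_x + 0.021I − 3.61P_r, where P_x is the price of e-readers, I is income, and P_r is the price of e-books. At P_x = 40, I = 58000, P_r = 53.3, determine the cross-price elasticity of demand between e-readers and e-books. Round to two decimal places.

-0.19

At the given point, Q = 66.7 − 2.58(40) + 0.021(58000) − 3.61(53.3) = 66.7 − 103.2 + 1218 − 192.413 = 989.087.
∂Q/∂P_r = −3.61, so E_xy = -3.61·(53.3/989.087) ≈ -0.19.
E_xy < 0: the goods are complements.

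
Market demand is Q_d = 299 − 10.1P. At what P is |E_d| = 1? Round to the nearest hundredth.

For linear demand Q_d = a − bP, E = −bP/(a − bP). |E| = 1 ⇒ bP = a − bP ⇒ P = a/(2b).
P = 299/(2·10.1) ≈ 14.80.

14.80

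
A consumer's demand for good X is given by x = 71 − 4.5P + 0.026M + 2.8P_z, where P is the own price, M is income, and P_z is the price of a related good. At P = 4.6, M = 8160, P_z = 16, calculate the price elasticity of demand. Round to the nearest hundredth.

Substituting, x = 71 − 4.5(4.6) + 0.026(8160) + 2.8(16) = 71 − 20.7 + 212.16 + 44.8 = 307.26.
∂x/∂P = −4.5, so E_p = (−4.5)·(4.6/307.26) ≈ -0.07.
|E_p| < 1: demand is inelastic.

-0.07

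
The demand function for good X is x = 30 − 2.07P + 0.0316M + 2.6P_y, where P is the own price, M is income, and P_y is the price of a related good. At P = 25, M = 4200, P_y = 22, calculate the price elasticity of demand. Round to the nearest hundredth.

At the given point, x = 30 − 2.07(25) + 0.0316(4200) + 2.6(22) = 30 − 51.75 + 132.72 + 57.2 = 168.17.
∂x/∂P = −2.07, so E_p = (−2.07)·(25/168.17) ≈ -0.31.
|E_p| < 1: demand is inelastic.

-0.31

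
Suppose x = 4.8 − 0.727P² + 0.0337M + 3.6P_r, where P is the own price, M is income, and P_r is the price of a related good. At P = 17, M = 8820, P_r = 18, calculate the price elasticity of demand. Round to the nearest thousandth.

-2.681

Substituting, x = 4.8 − 0.727(17)² + 0.0337(8820) + 3.6(18) = 4.8 − 210.103 + 297.234 + 64.8 = 156.731.
∂x/∂P = −2·0.727·P = -24.718, so E_p = -24.718·(17/156.731) ≈ -2.681.
|E_p| > 1: demand is elastic.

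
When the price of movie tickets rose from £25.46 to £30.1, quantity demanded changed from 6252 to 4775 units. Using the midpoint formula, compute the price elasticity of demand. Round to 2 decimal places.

%ΔQ = (4775 − 6252)/[(6252 + 4775)/2] = -1477/5513.5 ≈ -0.2679.
%Δp = (30.1 − 25.46)/[(25.46 + 30.1)/2] = 4.64/27.78 ≈ 0.1670.
Arc elasticity E = %ΔQ/%Δp ≈ -0.2679/0.1670 ≈ -1.60.
|E| > 1: demand is elastic over this range.

-1.60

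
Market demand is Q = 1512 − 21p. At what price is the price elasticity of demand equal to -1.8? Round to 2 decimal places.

46.29

Set −bp/(a − bp) = −1.8 ⇒ bp = 1.8(a − bp) ⇒ bp(1+1.8) = 1.8·a.
p = 1.8·1512/(21·2.8) ≈ 46.29.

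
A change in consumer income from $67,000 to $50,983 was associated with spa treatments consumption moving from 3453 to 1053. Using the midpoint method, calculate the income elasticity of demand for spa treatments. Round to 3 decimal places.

%ΔQ = (1053 − 3453)/[(3453+1053)/2] = -2400/2253 ≈ -1.0652.
%ΔI = (50,983 − 67,000)/[(67,000+50,983)/2] = -16017/58991.5 ≈ -0.2715.
E_I = %ΔQ/%ΔI ≈ 3.923.
E_I > 1: normal good (luxury).

3.923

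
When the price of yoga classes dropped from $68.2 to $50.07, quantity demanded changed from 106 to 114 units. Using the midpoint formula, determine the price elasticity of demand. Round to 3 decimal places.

-0.237

%ΔQ = (114 − 106)/[(106 + 114)/2] = 8/110 ≈ 0.0727.
%Δp = (50.07 − 68.2)/[(68.2 + 50.07)/2] = -18.13/59.135 ≈ -0.3066.
Arc elasticity E = %ΔQ/%Δp ≈ 0.0727/-0.3066 ≈ -0.237.
|E| < 1: demand is inelastic over this range.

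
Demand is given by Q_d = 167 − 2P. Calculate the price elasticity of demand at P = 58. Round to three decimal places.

-2.275

At P = 58, Q_d = 51.
dQ_d/dP = −2.
Point elasticity E = (dQ_d/dP)·(P/Q_d) = -2 × 58/51 ≈ -2.275.
|E| > 1, so demand is elastic at this price.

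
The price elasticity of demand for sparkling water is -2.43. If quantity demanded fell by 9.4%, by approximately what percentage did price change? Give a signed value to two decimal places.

%ΔQ ≈ E × %ΔP ⇒ %ΔP = %ΔQ / E = (-9.4%)/(-2.43) ≈ 3.87%.

3.87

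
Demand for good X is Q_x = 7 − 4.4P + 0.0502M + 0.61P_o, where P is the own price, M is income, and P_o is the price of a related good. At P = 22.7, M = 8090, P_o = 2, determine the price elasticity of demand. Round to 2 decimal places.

Evaluating quantity at (P, M, P_o) gives Q_x = 7 − 4.4(22.7) + 0.0502(8090) + 0.61(2) = 7 − 99.88 + 406.118 + 1.22 = 314.458.
∂Q_x/∂P = −4.4, so E_p = (−4.4)·(22.7/314.458) ≈ -0.32.
|E_p| < 1: demand is inelastic.

-0.32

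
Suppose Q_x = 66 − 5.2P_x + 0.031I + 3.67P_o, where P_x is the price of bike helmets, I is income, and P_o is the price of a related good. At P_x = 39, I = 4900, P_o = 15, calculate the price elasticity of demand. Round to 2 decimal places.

Q_x = 66 − 5.2(39) + 0.031(4900) + 3.67(15) = 66 − 202.8 + 151.9 + 55.05 = 70.15.
∂Q_x/∂P_x = −5.2, so E_p = (−5.2)·(39/70.15) ≈ -2.89.
|E_p| > 1: demand is elastic.

-2.89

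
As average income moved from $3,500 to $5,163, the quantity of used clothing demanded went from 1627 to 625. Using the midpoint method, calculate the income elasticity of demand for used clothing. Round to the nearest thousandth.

-2.318

%ΔQ = (625 − 1627)/[(1627+625)/2] = -1002/1126 ≈ -0.8899.
%ΔI = (5,163 − 3,500)/[(3,500+5,163)/2] = 1663/4331.5 ≈ 0.3839.
E_I = %ΔQ/%ΔI ≈ -2.318.
E_I < 0: inferior good.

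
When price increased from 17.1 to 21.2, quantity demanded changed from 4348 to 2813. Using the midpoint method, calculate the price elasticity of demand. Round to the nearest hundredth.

%ΔQ = (2813 − 4348)/[(4348 + 2813)/2] = -1535/3580.5 ≈ -0.4287.
%Δp = (21.2 − 17.1)/[(17.1 + 21.2)/2] = 4.1/19.15 ≈ 0.2141.
Arc elasticity E = %ΔQ/%Δp ≈ -0.4287/0.2141 ≈ -2.00.
|E| > 1: demand is elastic over this range.

-2.00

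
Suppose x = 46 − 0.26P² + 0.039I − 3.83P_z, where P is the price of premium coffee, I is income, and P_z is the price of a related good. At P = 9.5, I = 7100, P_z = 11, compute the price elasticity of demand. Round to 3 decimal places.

Evaluating quantity at (P, I, P_z) gives x = 46 − 0.26(9.5)² + 0.039(7100) − 3.83(11) = 46 − 23.465 + 276.9 − 42.13 = 257.305.
∂x/∂P = −2·0.26·P = -4.94, so E_p = -4.94·(9.5/257.305) ≈ -0.182.
|E_p| < 1: demand is inelastic.

-0.182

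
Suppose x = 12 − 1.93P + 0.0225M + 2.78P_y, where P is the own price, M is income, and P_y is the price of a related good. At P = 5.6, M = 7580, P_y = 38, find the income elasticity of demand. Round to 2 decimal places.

0.61

First evaluate x: 12 − 1.93(5.6) + 0.0225(7580) + 2.78(38) = 12 − 10.808 + 170.55 + 105.64 = 277.382.
∂x/∂M = +0.0225, so E_I = 0.0225·(7580/277.382) ≈ 0.61.
E_I ∈ (0,1): normal good (necessity).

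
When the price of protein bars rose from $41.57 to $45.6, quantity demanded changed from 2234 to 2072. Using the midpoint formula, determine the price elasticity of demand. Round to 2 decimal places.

-0.81

%Δq = (2072 − 2234)/[(2234 + 2072)/2] = -162/2153 ≈ -0.0752.
%Δp = (45.6 − 41.57)/[(41.57 + 45.6)/2] = 4.03/43.585 ≈ 0.0925.
Arc elasticity E = %Δq/%Δp ≈ -0.0752/0.0925 ≈ -0.81.
|E| < 1: demand is inelastic over this range.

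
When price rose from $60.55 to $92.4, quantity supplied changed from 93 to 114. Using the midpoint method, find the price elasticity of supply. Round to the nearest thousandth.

0.487

%ΔQ = (114 − 93)/[(93 + 114)/2] = 21/103.5 ≈ 0.2029.
%ΔP = (92.4 − 60.55)/[(60.55 + 92.4)/2] = 31.85/76.475 ≈ 0.4165.
Arc elasticity E = %ΔQ/%ΔP ≈ 0.2029/0.4165 ≈ 0.487.
|E| < 1: supply is inelastic over this range.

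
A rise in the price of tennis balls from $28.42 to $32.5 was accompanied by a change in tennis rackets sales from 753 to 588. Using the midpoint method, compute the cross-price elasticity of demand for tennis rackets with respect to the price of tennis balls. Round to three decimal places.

-1.837

%ΔQ_x = (588 − 753)/[(753+588)/2] = -165/670.5 ≈ -0.2461.
%ΔP_y = (32.5 − 28.42)/[(28.42+32.5)/2] ≈ 0.1339.
E_xy = -0.2461/0.1339 ≈ -1.837.
E_xy < 0, so tennis rackets and tennis balls are complements.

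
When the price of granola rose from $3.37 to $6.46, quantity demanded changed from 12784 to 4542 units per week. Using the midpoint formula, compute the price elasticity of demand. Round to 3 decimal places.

-1.513

%Δq = (4542 − 12784)/[(12784 + 4542)/2] = -8242/8663 ≈ -0.9514.
%Δp = (6.46 − 3.37)/[(3.37 + 6.46)/2] = 3.09/4.915 ≈ 0.6287.
Arc elasticity E = %Δq/%Δp ≈ -0.9514/0.6287 ≈ -1.513.
|E| > 1: demand is elastic over this range.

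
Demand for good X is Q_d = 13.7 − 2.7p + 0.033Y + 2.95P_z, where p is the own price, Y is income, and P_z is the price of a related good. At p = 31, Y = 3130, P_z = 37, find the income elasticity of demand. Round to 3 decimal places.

0.725

First evaluate Q_d: 13.7 − 2.7(31) + 0.033(3130) + 2.95(37) = 13.7 − 83.7 + 103.29 + 109.15 = 142.44.
∂Q_d/∂Y = +0.033, so E_I = 0.033·(3130/142.44) ≈ 0.725.
E_I ∈ (0,1): normal good (necessity).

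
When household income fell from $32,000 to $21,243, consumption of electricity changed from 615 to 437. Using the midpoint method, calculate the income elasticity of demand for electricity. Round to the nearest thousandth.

%ΔQ = (437 − 615)/[(615+437)/2] = -178/526 ≈ -0.3384.
%ΔI = (21,243 − 32,000)/[(32,000+21,243)/2] = -10757/26621.5 ≈ -0.4041.
E_I = %ΔQ/%ΔI ≈ 0.837.
E_I ∈ (0,1): normal good (necessity).

0.837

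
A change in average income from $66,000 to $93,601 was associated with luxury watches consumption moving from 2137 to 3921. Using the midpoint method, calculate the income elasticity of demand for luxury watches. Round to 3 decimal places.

%ΔQ = (3921 − 2137)/[(2137+3921)/2] = 1784/3029 ≈ 0.5890.
%ΔM = (93,601 − 66,000)/[(66,000+93,601)/2] = 27601/79800.5 ≈ 0.3459.
E_I = %ΔQ/%ΔM ≈ 1.703.
E_I > 1: normal good (luxury).

1.703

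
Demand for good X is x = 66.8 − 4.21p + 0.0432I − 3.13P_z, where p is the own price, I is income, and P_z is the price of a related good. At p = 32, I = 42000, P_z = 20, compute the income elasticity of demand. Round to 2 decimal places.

Evaluating quantity at (p, I, P_z) gives x = 66.8 − 4.21(32) + 0.0432(42000) − 3.13(20) = 66.8 − 134.72 + 1814.4 − 62.6 = 1683.88.
∂x/∂I = +0.0432, so E_I = 0.0432·(42000/1683.88) ≈ 1.08.
E_I > 1: normal good (luxury).

1.08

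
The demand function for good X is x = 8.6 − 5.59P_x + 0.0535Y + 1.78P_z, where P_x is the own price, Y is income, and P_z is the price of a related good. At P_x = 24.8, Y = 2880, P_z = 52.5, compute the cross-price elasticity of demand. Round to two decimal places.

First evaluate x: 8.6 − 5.59(24.8) + 0.0535(2880) + 1.78(52.5) = 8.6 − 138.632 + 154.08 + 93.45 = 117.498.
∂x/∂P_z = +1.78, so E_xy = 1.78·(52.5/117.498) ≈ 0.80.
E_xy > 0: the goods are substitutes.

0.80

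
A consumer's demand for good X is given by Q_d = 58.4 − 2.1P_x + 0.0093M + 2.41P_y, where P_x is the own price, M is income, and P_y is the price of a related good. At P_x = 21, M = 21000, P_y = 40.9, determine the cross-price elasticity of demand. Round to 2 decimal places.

Substituting, Q_d = 58.4 − 2.1(21) + 0.0093(21000) + 2.41(40.9) = 58.4 − 44.1 + 195.3 + 98.569 = 308.169.
∂Q_d/∂P_y = +2.41, so E_xy = 2.41·(40.9/308.169) ≈ 0.32.
E_xy > 0: the goods are substitutes.

0.32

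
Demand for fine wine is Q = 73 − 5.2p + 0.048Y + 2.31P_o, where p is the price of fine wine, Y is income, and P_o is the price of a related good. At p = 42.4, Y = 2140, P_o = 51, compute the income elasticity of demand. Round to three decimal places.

1.406

Substituting, Q = 73 − 5.2(42.4) + 0.048(2140) + 2.31(51) = 73 − 220.48 + 102.72 + 117.81 = 73.05.
∂Q/∂Y = +0.048, so E_I = 0.048·(2140/73.05) ≈ 1.406.
E_I > 1: normal good (luxury).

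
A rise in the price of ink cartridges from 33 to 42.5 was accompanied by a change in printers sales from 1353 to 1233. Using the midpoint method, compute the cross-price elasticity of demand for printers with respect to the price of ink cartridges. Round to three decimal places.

%ΔQ_x = (1233 − 1353)/[(1353+1233)/2] = -120/1293 ≈ -0.0928.
%ΔP_y = (42.5 − 33)/[(33+42.5)/2] ≈ 0.2517.
E_xy = -0.0928/0.2517 ≈ -0.369.
E_xy < 0, so printers and ink cartridges are complements.

-0.369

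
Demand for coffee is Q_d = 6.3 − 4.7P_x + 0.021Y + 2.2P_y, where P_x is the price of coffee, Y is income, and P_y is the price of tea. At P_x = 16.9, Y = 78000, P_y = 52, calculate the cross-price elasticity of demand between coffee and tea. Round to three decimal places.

0.068

Q_d = 6.3 − 4.7(16.9) + 0.021(78000) + 2.2(52) = 6.3 − 79.43 + 1638 + 114.4 = 1679.27.
∂Q_d/∂P_y = +2.2, so E_xy = 2.2·(52/1679.27) ≈ 0.068.
E_xy > 0: the goods are substitutes.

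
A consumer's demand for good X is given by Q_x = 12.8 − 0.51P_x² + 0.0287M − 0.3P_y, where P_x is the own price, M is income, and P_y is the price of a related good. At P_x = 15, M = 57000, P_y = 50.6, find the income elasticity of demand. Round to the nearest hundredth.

1.08

Q_x = 12.8 − 0.51(15)² + 0.0287(57000) − 0.3(50.6) = 12.8 − 114.75 + 1635.9 − 15.18 = 1518.77.
∂Q_x/∂M = +0.0287, so E_I = 0.0287·(57000/1518.77) ≈ 1.08.
E_I > 1: normal good (luxury).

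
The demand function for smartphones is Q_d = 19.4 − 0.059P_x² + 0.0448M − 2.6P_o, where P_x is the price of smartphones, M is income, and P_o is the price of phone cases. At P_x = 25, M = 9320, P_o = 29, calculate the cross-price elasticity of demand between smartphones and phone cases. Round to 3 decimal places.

-0.232

First evaluate Q_d: 19.4 − 0.059(25)² + 0.0448(9320) − 2.6(29) = 19.4 − 36.875 + 417.536 − 75.4 = 324.661.
∂Q_d/∂P_o = −2.6, so E_xy = -2.6·(29/324.661) ≈ -0.232.
E_xy < 0: the goods are complements.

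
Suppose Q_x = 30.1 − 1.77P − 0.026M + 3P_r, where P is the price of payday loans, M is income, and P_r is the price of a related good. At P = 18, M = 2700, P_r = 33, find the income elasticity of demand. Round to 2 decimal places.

Evaluating quantity at (P, M, P_r) gives Q_x = 30.1 − 1.77(18) − 0.026(2700) + 3(33) = 30.1 − 31.86 − 70.2 + 99 = 27.04.
∂Q_x/∂M = −0.026, so E_I = -0.026·(2700/27.04) ≈ -2.60.
E_I < 0: inferior good.

-2.60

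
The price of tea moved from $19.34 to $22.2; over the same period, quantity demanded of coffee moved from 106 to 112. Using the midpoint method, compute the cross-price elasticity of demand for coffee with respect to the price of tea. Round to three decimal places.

0.400

%ΔQ_x = (112 − 106)/[(106+112)/2] = 6/109 ≈ 0.0550.
%ΔP_y = (22.2 − 19.34)/[(19.34+22.2)/2] ≈ 0.1377.
E_xy = 0.0550/0.1377 ≈ 0.400.
E_xy > 0, so coffee and tea are substitutes.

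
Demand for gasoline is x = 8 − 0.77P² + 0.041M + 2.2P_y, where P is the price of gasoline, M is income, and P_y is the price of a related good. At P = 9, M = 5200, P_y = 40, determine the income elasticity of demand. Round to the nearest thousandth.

0.864

Evaluating quantity at (P, M, P_y) gives x = 8 − 0.77(9)² + 0.041(5200) + 2.2(40) = 8 − 62.37 + 213.2 + 88 = 246.83.
∂x/∂M = +0.041, so E_I = 0.041·(5200/246.83) ≈ 0.864.
E_I ∈ (0,1): normal good (necessity).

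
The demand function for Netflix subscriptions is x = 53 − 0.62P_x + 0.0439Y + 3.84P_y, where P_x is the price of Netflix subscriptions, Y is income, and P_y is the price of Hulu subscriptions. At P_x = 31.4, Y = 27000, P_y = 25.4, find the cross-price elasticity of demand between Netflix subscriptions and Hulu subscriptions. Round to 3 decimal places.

Substituting, x = 53 − 0.62(31.4) + 0.0439(27000) + 3.84(25.4) = 53 − 19.468 + 1185.3 + 97.536 = 1316.368.
∂x/∂P_y = +3.84, so E_xy = 3.84·(25.4/1316.368) ≈ 0.074.
E_xy > 0: the goods are substitutes.

0.074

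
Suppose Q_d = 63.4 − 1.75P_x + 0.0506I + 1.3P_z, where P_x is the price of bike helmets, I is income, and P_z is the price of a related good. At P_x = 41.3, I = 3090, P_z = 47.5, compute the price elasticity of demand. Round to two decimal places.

Evaluating quantity at (P_x, I, P_z) gives Q_d = 63.4 − 1.75(41.3) + 0.0506(3090) + 1.3(47.5) = 63.4 − 72.275 + 156.354 + 61.75 = 209.229.
∂Q_d/∂P_x = −1.75, so E_p = (−1.75)·(41.3/209.229) ≈ -0.35.
|E_p| < 1: demand is inelastic.

-0.35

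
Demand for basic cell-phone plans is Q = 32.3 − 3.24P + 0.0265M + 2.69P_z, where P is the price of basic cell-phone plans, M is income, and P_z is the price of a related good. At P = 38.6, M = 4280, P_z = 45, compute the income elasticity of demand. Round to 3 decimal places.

0.800

First evaluate Q: 32.3 − 3.24(38.6) + 0.0265(4280) + 2.69(45) = 32.3 − 125.064 + 113.42 + 121.05 = 141.706.
∂Q/∂M = +0.0265, so E_I = 0.0265·(4280/141.706) ≈ 0.800.
E_I ∈ (0,1): normal good (necessity).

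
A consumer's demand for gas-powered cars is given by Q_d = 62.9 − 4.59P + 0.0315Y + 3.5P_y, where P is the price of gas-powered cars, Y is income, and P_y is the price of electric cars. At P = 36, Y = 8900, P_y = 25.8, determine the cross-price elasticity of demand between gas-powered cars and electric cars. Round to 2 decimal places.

At the given point, Q_d = 62.9 − 4.59(36) + 0.0315(8900) + 3.5(25.8) = 62.9 − 165.24 + 280.35 + 90.3 = 268.31.
∂Q_d/∂P_y = +3.5, so E_xy = 3.5·(25.8/268.31) ≈ 0.34.
E_xy > 0: the goods are substitutes.

0.34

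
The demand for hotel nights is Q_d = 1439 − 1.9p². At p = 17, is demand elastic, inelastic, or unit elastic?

At p = 17, Q_d = 889.9.
dQ_d/dp = −2·1.9·p = −64.6.
Point elasticity E = (dQ_d/dp)·(p/Q_d) = -64.6 × 17/889.9 ≈ -1.234.
|E| ≈ 1.234 > 1, so demand is elastic.

elastic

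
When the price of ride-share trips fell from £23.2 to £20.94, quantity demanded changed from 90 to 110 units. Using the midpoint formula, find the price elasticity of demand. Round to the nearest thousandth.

%ΔQ = (110 − 90)/[(90 + 110)/2] = 20/100 ≈ 0.2000.
%Δp = (20.94 − 23.2)/[(23.2 + 20.94)/2] = -2.26/22.07 ≈ -0.1024.
Arc elasticity E = %ΔQ/%Δp ≈ 0.2000/-0.1024 ≈ -1.953.
|E| > 1: demand is elastic over this range.

-1.953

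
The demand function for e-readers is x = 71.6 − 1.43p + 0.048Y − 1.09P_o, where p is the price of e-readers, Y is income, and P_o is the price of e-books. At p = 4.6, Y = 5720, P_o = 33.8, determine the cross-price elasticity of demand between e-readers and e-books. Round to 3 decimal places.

-0.122

First evaluate x: 71.6 − 1.43(4.6) + 0.048(5720) − 1.09(33.8) = 71.6 − 6.578 + 274.56 − 36.842 = 302.74.
∂x/∂P_o = −1.09, so E_xy = -1.09·(33.8/302.74) ≈ -0.122.
E_xy < 0: the goods are complements.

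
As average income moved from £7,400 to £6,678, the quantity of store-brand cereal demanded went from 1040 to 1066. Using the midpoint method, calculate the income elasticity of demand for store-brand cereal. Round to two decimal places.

-0.24

%ΔQ = (1066 − 1040)/[(1040+1066)/2] = 26/1053 ≈ 0.0247.
%ΔI = (6,678 − 7,400)/[(7,400+6,678)/2] = -722/7039 ≈ -0.1026.
E_I = %ΔQ/%ΔI ≈ -0.24.
E_I < 0: inferior good.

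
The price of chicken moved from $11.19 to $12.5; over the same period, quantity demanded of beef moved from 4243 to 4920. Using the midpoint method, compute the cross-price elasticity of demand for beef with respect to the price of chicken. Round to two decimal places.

%ΔQ_x = (4920 − 4243)/[(4243+4920)/2] = 677/4581.5 ≈ 0.1478.
%ΔP_y = (12.5 − 11.19)/[(11.19+12.5)/2] ≈ 0.1106.
E_xy = 0.1478/0.1106 ≈ 1.34.
E_xy > 0, so beef and chicken are substitutes.

1.34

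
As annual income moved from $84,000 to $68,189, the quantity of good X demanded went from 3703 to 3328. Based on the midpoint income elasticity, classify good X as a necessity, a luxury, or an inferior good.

necessity

%ΔQ = (3328 − 3703)/[(3703+3328)/2] = -375/3515.5 ≈ -0.1067.
%ΔI = (68,189 − 84,000)/[(84,000+68,189)/2] = -15811/76094.5 ≈ -0.2078.
E_I = %ΔQ/%ΔI ≈ 0.513.
E_I ∈ (0,1): normal good (necessity).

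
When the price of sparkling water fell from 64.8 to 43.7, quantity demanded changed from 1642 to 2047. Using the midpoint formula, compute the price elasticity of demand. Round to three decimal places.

-0.565

%Δq = (2047 − 1642)/[(1642 + 2047)/2] = 405/1844.5 ≈ 0.2196.
%Δp = (43.7 − 64.8)/[(64.8 + 43.7)/2] = -21.1/54.25 ≈ -0.3889.
Arc elasticity E = %Δq/%Δp ≈ 0.2196/-0.3889 ≈ -0.565.
|E| < 1: demand is inelastic over this range.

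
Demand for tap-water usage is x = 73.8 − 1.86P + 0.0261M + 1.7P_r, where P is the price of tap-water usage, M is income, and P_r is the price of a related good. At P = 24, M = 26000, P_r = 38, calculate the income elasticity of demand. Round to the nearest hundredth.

0.88

First evaluate x: 73.8 − 1.86(24) + 0.0261(26000) + 1.7(38) = 73.8 − 44.64 + 678.6 + 64.6 = 772.36.
∂x/∂M = +0.0261, so E_I = 0.0261·(26000/772.36) ≈ 0.88.
E_I ∈ (0,1): normal good (necessity).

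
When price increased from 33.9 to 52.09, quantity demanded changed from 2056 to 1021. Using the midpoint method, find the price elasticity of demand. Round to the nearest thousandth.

-1.590

%Δq = (1021 − 2056)/[(2056 + 1021)/2] = -1035/1538.5 ≈ -0.6727.
%Δp = (52.09 − 33.9)/[(33.9 + 52.09)/2] = 18.19/42.995 ≈ 0.4231.
Arc elasticity E = %Δq/%Δp ≈ -0.6727/0.4231 ≈ -1.590.
|E| > 1: demand is elastic over this range.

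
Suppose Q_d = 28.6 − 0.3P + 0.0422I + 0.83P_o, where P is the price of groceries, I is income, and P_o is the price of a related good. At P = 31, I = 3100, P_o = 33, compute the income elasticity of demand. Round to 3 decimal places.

First evaluate Q_d: 28.6 − 0.3(31) + 0.0422(3100) + 0.83(33) = 28.6 − 9.3 + 130.82 + 27.39 = 177.51.
∂Q_d/∂I = +0.0422, so E_I = 0.0422·(3100/177.51) ≈ 0.737.
E_I ∈ (0,1): normal good (necessity).

0.737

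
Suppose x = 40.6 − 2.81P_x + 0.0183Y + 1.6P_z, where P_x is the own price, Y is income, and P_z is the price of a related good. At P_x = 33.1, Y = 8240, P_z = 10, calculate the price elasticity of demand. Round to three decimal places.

-0.813

Substituting, x = 40.6 − 2.81(33.1) + 0.0183(8240) + 1.6(10) = 40.6 − 93.011 + 150.792 + 16 = 114.381.
∂x/∂P_x = −2.81, so E_p = (−2.81)·(33.1/114.381) ≈ -0.813.
|E_p| < 1: demand is inelastic.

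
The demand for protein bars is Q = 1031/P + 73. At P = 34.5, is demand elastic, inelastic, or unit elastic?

inelastic

At P = 34.5, Q = 102.8841.
dQ/dP = −1031/P² = −0.8662.
Point elasticity E = (dQ/dP)·(P/Q) = -0.8662 × 34.5/102.8841 ≈ -0.290.
|E| ≈ 0.290 < 1, so demand is inelastic.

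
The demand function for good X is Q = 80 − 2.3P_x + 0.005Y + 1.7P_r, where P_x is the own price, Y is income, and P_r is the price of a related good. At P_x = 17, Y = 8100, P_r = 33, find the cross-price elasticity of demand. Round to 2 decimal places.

At the given point, Q = 80 − 2.3(17) + 0.005(8100) + 1.7(33) = 80 − 39.1 + 40.5 + 56.1 = 137.5.
∂Q/∂P_r = +1.7, so E_xy = 1.7·(33/137.5) ≈ 0.41.
E_xy > 0: the goods are substitutes.

0.41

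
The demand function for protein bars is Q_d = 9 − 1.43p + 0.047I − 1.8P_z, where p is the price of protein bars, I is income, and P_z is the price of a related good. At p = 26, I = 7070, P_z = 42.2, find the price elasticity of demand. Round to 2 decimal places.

Evaluating quantity at (p, I, P_z) gives Q_d = 9 − 1.43(26) + 0.047(7070) − 1.8(42.2) = 9 − 37.18 + 332.29 − 75.96 = 228.15.
∂Q_d/∂p = −1.43, so E_p = (−1.43)·(26/228.15) ≈ -0.16.
|E_p| < 1: demand is inelastic.

-0.16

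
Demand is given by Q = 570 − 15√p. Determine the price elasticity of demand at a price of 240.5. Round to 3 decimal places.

-0.345

At p = 240.5, Q = 337.3791.
dQ/dp = −15/(2√p) = −15/(2·15.5081).
Point elasticity E = (dQ/dp)·(p/Q) = -0.4836 × 240.5/337.3791 ≈ -0.345.
|E| < 1, so demand is inelastic at this price.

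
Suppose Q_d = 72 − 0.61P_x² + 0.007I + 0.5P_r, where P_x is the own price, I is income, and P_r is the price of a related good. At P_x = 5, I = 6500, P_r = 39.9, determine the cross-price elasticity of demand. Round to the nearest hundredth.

First evaluate Q_d: 72 − 0.61(5)² + 0.007(6500) + 0.5(39.9) = 72 − 15.25 + 45.5 + 19.95 = 122.2.
∂Q_d/∂P_r = +0.5, so E_xy = 0.5·(39.9/122.2) ≈ 0.16.
E_xy > 0: the goods are substitutes.

0.16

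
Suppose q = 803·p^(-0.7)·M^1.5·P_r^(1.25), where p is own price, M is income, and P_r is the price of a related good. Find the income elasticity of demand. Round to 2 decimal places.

For a Cobb–Douglas (constant-elasticity) form q = A·M^α·…, the elasticity with respect to M equals the exponent α at every point.
Here the exponent on M is 1.5, so the income elasticity of demand is 1.50.

1.50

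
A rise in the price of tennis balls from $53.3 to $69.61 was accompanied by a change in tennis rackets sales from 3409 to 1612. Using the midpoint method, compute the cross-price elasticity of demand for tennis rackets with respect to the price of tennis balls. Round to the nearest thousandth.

-2.697

%ΔQ_x = (1612 − 3409)/[(3409+1612)/2] = -1797/2510.5 ≈ -0.7158.
%ΔP_y = (69.61 − 53.3)/[(53.3+69.61)/2] ≈ 0.2654.
E_xy = -0.7158/0.2654 ≈ -2.697.
E_xy < 0, so tennis rackets and tennis balls are complements.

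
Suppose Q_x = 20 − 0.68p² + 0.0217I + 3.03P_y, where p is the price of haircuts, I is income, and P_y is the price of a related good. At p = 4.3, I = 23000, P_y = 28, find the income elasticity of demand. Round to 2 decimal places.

First evaluate Q_x: 20 − 0.68(4.3)² + 0.0217(23000) + 3.03(28) = 20 − 12.5732 + 499.1 + 84.84 = 591.3668.
∂Q_x/∂I = +0.0217, so E_I = 0.0217·(23000/591.3668) ≈ 0.84.
E_I ∈ (0,1): normal good (necessity).

0.84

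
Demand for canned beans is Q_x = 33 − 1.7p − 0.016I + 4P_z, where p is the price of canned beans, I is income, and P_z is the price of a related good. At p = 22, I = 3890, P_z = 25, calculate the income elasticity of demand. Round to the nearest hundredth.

-1.87

First evaluate Q_x: 33 − 1.7(22) − 0.016(3890) + 4(25) = 33 − 37.4 − 62.24 + 100 = 33.36.
∂Q_x/∂I = −0.016, so E_I = -0.016·(3890/33.36) ≈ -1.87.
E_I < 0: inferior good.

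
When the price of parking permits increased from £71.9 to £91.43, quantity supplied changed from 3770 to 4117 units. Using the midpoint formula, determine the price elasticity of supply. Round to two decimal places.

%Δq = (4117 − 3770)/[(3770 + 4117)/2] = 347/3943.5 ≈ 0.0880.
%ΔP = (91.43 − 71.9)/[(71.9 + 91.43)/2] = 19.53/81.665 ≈ 0.2391.
Arc elasticity E = %Δq/%ΔP ≈ 0.0880/0.2391 ≈ 0.37.
|E| < 1: supply is inelastic over this range.

0.37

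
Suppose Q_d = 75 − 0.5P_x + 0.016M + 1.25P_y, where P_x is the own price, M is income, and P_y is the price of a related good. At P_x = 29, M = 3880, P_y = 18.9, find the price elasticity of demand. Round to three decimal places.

Q_d = 75 − 0.5(29) + 0.016(3880) + 1.25(18.9) = 75 − 14.5 + 62.08 + 23.625 = 146.205.
∂Q_d/∂P_x = −0.5, so E_p = (−0.5)·(29/146.205) ≈ -0.099.
|E_p| < 1: demand is inelastic.

-0.099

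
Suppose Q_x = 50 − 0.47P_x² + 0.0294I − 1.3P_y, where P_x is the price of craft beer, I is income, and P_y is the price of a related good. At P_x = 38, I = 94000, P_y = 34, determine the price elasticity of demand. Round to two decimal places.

-0.65

First evaluate Q_x: 50 − 0.47(38)² + 0.0294(94000) − 1.3(34) = 50 − 678.68 + 2763.6 − 44.2 = 2090.72.
∂Q_x/∂P_x = −2·0.47·P_x = -35.72, so E_p = -35.72·(38/2090.72) ≈ -0.65.
|E_p| < 1: demand is inelastic.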